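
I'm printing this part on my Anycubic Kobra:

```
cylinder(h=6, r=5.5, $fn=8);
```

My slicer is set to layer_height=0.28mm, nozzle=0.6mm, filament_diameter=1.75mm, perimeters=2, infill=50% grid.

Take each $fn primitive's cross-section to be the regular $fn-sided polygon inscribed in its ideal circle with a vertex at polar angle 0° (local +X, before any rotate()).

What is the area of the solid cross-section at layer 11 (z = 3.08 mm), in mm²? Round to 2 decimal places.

At z = 3.08 mm: the r=5.5 cylinder contributes a regular 8-gon of circumradius 5.5 (area = (8/2)·5.500²·sin(360°/8) = 85.56 mm²). Overall, the cross-section is a single solid region. Net area = 85.56 mm².

85.56 mm²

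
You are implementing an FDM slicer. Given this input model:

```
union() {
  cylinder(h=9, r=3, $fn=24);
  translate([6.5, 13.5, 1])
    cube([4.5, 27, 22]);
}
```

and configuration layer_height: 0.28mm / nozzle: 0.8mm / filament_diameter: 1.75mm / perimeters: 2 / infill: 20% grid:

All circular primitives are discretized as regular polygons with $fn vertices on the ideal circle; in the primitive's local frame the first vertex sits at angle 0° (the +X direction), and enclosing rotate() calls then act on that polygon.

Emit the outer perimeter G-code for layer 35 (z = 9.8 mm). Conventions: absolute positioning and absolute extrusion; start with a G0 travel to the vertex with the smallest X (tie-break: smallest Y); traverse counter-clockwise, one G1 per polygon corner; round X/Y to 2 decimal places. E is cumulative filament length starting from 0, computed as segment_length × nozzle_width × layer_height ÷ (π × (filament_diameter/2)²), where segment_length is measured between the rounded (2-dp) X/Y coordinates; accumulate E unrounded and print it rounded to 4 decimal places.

At z = 9.8 mm: the cylinder does not reach this height (z outside [0, 9]); the cube at (6.5, 13.5) is present — its section is the full 4.5×27 rectangle; Taking the union: only the 4.5×27 cube at (6.5, 13.5) is present, so the union is just that shape — 1 connected region. The outline is a single polygon with 4 vertices. Extrusion per mm of travel: 0.8 × 0.28 / (π × 0.875²) = 0.093128. Accumulating E over each segment gives final E = 5.8671.

G0 X6.50 Y13.50 Z9.80
G1 X11.00 Y13.50 E0.4191
G1 X11.00 Y40.50 E2.9335
G1 X6.50 Y40.50 E3.3526
G1 X6.50 Y13.50 E5.8671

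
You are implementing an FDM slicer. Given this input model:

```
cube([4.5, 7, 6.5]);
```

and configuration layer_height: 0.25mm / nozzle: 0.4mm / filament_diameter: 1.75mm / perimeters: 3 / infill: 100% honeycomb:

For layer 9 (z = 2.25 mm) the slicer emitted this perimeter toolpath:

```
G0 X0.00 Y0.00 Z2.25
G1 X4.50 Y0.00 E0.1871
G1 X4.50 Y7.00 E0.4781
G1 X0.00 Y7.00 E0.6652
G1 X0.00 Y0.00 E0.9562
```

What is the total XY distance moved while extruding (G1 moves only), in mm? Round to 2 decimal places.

Sum the Euclidean lengths of each G1 segment: total = 23.00 mm.

23.00 mm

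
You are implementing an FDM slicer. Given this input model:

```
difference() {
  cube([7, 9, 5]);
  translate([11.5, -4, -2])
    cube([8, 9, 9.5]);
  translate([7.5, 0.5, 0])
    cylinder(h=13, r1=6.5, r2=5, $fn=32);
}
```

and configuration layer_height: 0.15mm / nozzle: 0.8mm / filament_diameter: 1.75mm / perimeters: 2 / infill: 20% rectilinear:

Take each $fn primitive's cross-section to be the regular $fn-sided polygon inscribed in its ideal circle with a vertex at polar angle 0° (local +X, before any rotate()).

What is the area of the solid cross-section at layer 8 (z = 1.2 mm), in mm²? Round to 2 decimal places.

31.67 mm²

At z = 1.2 mm: the cube is present — its section is the full 7×9 rectangle (area 63.00 mm²); the cube at (11.5, -4) (footprint 8×9) is included at this height (area 72.00 mm²); the cone at (7.5, 0.5) (r1=6.5→r2=5) has section circumradius 6.362 here — a regular 32-gon (area = (32/2)·6.362²·sin(360°/32) = 126.32 mm²); Taking the first minus the rest: starting from the 7×9 cube (63.00 mm²), the 8×9 cube at (11.5, -4) misses the remaining region (no effect); the cone at (7.5, 0.5) partially overlaps it — only the 31.33 mm² overlap (of its 126.32 mm²) is removed, clipping the outline — area = 31.67 mm². Overall, the cross-section is a single solid region. Net area = 31.67 mm².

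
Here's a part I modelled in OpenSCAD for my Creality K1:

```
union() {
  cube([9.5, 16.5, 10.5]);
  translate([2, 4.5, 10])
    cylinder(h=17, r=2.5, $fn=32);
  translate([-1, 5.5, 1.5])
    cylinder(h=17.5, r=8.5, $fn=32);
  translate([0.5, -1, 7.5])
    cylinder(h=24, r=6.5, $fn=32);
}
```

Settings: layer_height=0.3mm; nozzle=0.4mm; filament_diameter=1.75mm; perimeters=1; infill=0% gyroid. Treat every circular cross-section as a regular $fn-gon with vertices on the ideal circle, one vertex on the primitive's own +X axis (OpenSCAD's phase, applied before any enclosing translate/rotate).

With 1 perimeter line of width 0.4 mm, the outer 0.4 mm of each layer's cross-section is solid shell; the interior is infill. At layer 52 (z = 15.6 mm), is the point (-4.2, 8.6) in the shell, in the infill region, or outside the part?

At z = 15.6 mm: the cube does not reach this height (z outside [0, 10.5]); the r=2.5 cylinder at (2, 4.5) contributes a regular 32-gon of circumradius 2.5; the r=8.5 cylinder at (-1, 5.5) gives a regular 32-gon of circumradius 8.5 (constant along its height); the cylinder at (0.5, -1): section is a regular 32-gon, circumradius r=6.5; Merging all regions: the regions partially overlap (shared area 96.96 mm²), so overlapping operands fuse into one piece — 1 connected region. Overall, the cross-section is a single solid region. The nearest boundary edge runs (-8.07, 10.22)→(-7.01, 11.51); distance from the point to it = 4.02 mm. The point is inside the cross-section and 4.02 mm from the nearest boundary — more than the 0.4 mm shell width (1 × 0.4), so it's in the infill interior.

infill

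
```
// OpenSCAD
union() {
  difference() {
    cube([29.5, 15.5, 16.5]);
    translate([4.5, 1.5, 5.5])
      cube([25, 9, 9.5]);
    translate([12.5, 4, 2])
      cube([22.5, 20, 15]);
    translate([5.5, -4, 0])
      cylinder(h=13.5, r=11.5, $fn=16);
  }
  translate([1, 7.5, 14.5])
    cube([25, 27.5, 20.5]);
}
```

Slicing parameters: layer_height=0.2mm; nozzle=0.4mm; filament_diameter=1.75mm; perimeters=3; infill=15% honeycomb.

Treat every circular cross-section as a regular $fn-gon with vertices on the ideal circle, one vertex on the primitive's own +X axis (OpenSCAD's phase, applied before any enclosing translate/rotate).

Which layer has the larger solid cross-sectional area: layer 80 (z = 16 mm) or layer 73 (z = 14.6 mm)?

layer 80 (z = 16 mm)

Layer 80 (z = 16): the cube is present — its section is the full 29.5×15.5 rectangle (area 457.25 mm²); the cube at (4.5, 1.5) is not intersected at this z (z outside [5.5, 15]); the cube at (12.5, 4) (footprint 22.5×20) is included at this height (area 450.00 mm²); the cylinder at (5.5, -4) is absent (z outside [0, 13.5]); Subtracting the remaining from the first: starting from the 29.5×15.5 cube (457.25 mm²), the 22.5×20 cube at (12.5, 4) partially overlaps it — only the 195.50 mm² overlap (of its 450.00 mm²) is removed, clipping the outline — area = 261.75 mm²; the cube at (1, 7.5) is present — its section is the full 25×27.5 rectangle (area 687.50 mm²); Combining (union): the regions partially overlap — summed areas 949.25 mm² minus the doubly-counted overlap 92.00 mm² gives 857.25 mm² — area = 857.25 mm². So its area = 857.25 mm². Layer 73 (z = 14.6): the 29.5×15.5 cube contributes its full rectangle (area 457.25 mm²); the cube at (4.5, 1.5) is present — its section is the full 25×9 rectangle (area 225.00 mm²); the cube at (12.5, 4) (footprint 22.5×20) is included at this height (area 450.00 mm²); the cylinder at (5.5, -4) does not reach this height (z outside [0, 13.5]); After the difference (first − rest): starting from the 29.5×15.5 cube (457.25 mm²), the 25×9 cube at (4.5, 1.5) lies inside it touching the edge (removes its full 225.00 mm²); the 22.5×20 cube at (12.5, 4) partially overlaps it — only the 85.00 mm² overlap (of its 450.00 mm²) is removed, clipping the outline — area = 147.25 mm²; the 25×27.5 cube at (1, 7.5) contributes its full rectangle (area 687.50 mm²); Merging all regions: the regions partially overlap — summed areas 834.75 mm² minus the doubly-counted overlap 68.00 mm² gives 766.75 mm² — area = 766.75 mm². So its area = 766.75 mm². Layer 80 is larger (857.25 vs 766.75 mm²).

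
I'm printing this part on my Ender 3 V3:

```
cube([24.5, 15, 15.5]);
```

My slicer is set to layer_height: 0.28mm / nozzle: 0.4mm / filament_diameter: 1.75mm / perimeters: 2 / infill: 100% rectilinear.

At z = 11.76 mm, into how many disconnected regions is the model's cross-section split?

1

At z = 11.76 mm: the cube (footprint 24.5×15) is included at this height. The result has 1 disconnected region.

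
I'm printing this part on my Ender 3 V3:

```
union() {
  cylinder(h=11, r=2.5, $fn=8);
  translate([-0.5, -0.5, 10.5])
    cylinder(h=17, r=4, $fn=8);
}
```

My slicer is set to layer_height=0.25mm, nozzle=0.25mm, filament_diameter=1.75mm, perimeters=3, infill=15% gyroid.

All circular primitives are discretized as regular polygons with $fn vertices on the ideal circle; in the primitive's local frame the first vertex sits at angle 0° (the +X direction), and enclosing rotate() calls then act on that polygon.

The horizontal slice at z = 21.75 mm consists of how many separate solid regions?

1

At z = 21.75 mm: the cylinder is absent (z outside [0, 11]); the r=4 cylinder at (-0.5, -0.5) contributes a regular 8-gon of circumradius 4; Combining (union): only the r=4 cylinder at (-0.5, -0.5) is present, so the union is just that shape — 1 connected region. The result has 1 disconnected region.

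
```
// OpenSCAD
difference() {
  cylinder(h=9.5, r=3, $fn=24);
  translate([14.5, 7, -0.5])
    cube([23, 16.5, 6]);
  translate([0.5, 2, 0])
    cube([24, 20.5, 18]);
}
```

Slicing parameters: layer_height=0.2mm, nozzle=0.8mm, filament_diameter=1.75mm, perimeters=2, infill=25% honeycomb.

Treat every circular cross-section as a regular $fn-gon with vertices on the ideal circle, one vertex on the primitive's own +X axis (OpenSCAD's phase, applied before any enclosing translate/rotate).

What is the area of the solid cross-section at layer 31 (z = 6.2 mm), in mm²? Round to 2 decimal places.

26.93 mm²

At z = 6.2 mm: the r=3 cylinder gives a regular 24-gon of circumradius 3 (constant along its height) (area = (24/2)·3.000²·sin(360°/24) = 27.95 mm²); the cube at (14.5, 7) does not reach this height (z outside [-0.5, 5.5]); the cube at (0.5, 2) (footprint 24×20.5) is included at this height (area 492.00 mm²); Subtracting the remaining from the first: starting from the r=3 cylinder (27.95 mm²), the 24×20.5 cube at (0.5, 2) partially overlaps it — only the 1.02 mm² overlap (of its 492.00 mm²) is removed, clipping the outline — area = 26.93 mm². Overall, the cross-section is a single solid region. Net area = 26.93 mm².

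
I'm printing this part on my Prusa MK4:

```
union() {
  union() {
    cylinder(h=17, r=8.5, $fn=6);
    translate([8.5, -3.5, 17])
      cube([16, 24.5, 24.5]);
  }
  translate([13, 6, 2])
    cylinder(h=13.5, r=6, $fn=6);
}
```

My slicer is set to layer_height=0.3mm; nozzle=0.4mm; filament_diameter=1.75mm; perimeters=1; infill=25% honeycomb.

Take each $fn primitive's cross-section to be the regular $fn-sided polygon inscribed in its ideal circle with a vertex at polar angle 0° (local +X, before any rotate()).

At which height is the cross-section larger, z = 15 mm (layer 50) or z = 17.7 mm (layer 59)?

Layer 50 (z = 15): the cylinder: section is a regular 6-gon, circumradius r=8.5 (area = (6/2)·8.500²·sin(360°/6) = 187.71 mm²); the cube at (8.5, -3.5) is absent (z outside [17, 41.5]); Merging all regions: only the r=8.5 cylinder is present, so the union is just that shape — area = 187.71 mm²; the cylinder at (13, 6): section is a regular 6-gon, circumradius r=6 (area = (6/2)·6.000²·sin(360°/6) = 93.53 mm²); Combining (union): the 2 present regions are separate (no shared area or edge), so areas and boundary lengths simply add and each stays a separate island — area = 281.24 mm². So its area = 281.24 mm². Layer 59 (z = 17.7): the cylinder is absent (z outside [0, 17]); the cube at (8.5, -3.5) is present — its section is the full 16×24.5 rectangle (area 392.00 mm²); Merging all regions: only the 16×24.5 cube at (8.5, -3.5) is present, so the union is just that shape — area = 392.00 mm²; the cylinder at (13, 6) is absent (z outside [2, 15.5]); Combining (union): only that combined region is present, so the union is just that shape — area = 392.00 mm². So its area = 392.00 mm². Layer 59 is larger (392.00 vs 281.24 mm²).

layer 59 (z = 17.7 mm)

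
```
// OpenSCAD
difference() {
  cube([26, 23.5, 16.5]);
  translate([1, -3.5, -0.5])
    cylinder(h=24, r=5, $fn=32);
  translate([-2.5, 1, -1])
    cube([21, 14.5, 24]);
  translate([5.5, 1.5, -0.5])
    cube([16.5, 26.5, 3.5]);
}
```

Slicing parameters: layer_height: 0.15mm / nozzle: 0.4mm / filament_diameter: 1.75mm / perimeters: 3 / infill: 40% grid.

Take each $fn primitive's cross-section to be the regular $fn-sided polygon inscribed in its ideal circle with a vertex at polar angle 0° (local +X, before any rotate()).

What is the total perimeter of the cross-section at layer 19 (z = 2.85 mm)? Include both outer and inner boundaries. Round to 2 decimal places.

119.05 mm

At z = 2.85 mm: the cube is present — its section is the full 26×23.5 rectangle (perimeter 99.00 mm); the cylinder at (1, -3.5): section is a regular 32-gon, circumradius r=5 (perimeter = 2·32·5.000·sin(180°/32) = 31.37 mm); the cube at (-2.5, 1) is present — its section is the full 21×14.5 rectangle (perimeter 71.00 mm); the cube at (5.5, 1.5) is present — its section is the full 16.5×26.5 rectangle (perimeter 86.00 mm); After the difference (first − rest): starting from the 26×23.5 cube, the r=5 cylinder at (1, -3.5) partially overlaps it — only the 5.08 mm² overlap (of its 78.04 mm²) is removed, clipping the outline; the 21×14.5 cube at (-2.5, 1) partially overlaps it — only the 267.10 mm² overlap (of its 304.50 mm²) is removed, clipping the outline; the 16.5×26.5 cube at (5.5, 1.5) partially overlaps it — only the 181.00 mm² overlap (of its 437.25 mm²) is removed, clipping the outline — boundary = 119.05 mm. Overall, the cross-section has 2 separate islands. Total boundary length (outer) = 119.05 mm.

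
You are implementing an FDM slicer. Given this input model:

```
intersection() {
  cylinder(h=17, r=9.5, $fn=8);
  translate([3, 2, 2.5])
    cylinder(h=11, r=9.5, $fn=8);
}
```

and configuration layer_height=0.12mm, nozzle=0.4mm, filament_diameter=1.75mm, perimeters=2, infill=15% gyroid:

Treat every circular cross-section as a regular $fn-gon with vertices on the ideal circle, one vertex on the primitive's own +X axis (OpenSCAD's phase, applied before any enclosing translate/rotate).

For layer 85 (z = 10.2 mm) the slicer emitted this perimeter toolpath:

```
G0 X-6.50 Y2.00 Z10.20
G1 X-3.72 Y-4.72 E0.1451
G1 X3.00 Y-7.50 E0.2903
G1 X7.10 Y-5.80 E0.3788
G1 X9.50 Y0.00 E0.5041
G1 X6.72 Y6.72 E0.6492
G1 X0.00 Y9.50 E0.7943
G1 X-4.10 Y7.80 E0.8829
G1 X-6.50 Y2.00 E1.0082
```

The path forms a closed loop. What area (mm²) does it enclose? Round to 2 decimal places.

Apply the shoelace formula to the sequence of (X, Y) vertices; enclosed area = 190.13 mm².

190.13 mm²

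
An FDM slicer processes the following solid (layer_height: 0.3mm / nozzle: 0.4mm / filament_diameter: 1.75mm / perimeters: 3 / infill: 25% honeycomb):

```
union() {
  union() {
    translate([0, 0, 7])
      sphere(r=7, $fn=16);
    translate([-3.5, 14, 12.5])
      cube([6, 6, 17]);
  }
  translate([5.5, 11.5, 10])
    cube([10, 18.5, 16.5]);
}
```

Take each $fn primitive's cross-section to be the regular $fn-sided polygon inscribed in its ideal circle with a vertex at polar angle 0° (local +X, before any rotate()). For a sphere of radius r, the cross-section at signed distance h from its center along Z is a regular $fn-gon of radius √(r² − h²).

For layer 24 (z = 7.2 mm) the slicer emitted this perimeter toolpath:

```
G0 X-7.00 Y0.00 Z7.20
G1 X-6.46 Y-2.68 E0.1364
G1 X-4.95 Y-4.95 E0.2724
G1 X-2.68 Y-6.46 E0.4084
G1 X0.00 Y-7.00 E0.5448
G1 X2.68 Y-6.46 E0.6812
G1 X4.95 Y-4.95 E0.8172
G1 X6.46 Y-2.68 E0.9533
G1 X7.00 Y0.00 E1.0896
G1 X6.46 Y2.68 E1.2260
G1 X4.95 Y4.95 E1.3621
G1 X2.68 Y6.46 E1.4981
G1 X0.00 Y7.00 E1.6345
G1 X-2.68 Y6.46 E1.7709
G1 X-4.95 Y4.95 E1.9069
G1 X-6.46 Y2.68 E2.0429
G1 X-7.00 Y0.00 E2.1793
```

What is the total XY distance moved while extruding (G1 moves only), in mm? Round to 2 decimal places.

Sum the Euclidean lengths of each G1 segment: total = 43.68 mm.

43.68 mm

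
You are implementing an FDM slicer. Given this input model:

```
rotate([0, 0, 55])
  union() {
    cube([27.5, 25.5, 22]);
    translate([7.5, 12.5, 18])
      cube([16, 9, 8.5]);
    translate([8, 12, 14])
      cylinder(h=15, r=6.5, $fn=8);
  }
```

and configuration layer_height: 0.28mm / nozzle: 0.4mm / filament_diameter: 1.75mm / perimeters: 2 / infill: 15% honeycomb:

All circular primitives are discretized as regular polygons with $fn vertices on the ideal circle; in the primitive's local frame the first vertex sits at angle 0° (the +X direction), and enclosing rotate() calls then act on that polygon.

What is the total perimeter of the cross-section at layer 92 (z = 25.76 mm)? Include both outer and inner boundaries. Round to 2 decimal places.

67.26 mm

At z = 25.76 mm: the cube does not reach this height (z outside [0, 22]); the cube at (7.5, 12.5) is present — its section is the full 16×9 rectangle (perimeter 50.00 mm); the r=6.5 cylinder at (8, 12) gives a regular 8-gon of circumradius 6.5 (constant along its height) (perimeter = 2·8·6.500·sin(180°/8) = 39.80 mm); Combining (union): the regions partially overlap (shared area 29.63 mm²), so the edge portions inside another operand are dropped and the merged outline is re-measured after clipping — boundary = 67.26 mm; (whole slice rotated 55° about Z — lengths, areas and connectivity unchanged). Overall, the cross-section is a single solid region. Total boundary length (outer) = 67.26 mm.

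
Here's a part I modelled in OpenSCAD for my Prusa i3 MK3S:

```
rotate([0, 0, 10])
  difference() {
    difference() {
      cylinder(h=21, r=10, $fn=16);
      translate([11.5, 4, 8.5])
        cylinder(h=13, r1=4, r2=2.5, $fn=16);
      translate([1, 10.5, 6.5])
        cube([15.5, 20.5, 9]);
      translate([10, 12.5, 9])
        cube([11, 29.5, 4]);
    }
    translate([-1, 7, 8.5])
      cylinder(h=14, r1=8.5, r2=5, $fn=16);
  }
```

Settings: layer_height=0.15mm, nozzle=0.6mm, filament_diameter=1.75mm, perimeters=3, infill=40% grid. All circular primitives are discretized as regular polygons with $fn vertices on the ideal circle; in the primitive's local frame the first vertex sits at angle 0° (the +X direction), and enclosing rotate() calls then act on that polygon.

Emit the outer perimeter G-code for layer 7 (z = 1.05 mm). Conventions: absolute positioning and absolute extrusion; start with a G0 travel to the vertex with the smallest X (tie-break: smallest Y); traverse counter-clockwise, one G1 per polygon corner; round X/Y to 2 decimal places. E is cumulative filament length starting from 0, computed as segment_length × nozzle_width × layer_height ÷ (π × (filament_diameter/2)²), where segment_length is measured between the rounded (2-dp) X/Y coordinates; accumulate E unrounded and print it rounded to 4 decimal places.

G0 X-9.85 Y-1.74 Z1.05
G1 X-8.43 Y-5.37 E0.1458
G1 X-5.74 Y-8.19 E0.2917
G1 X-2.16 Y-9.76 E0.4379
G1 X1.74 Y-9.85 E0.5839
G1 X5.37 Y-8.43 E0.7298
G1 X8.19 Y-5.74 E0.8756
G1 X9.76 Y-2.16 E1.0219
G1 X9.85 Y1.74 E1.1678
G1 X8.43 Y5.37 E1.3137
G1 X5.74 Y8.19 E1.4595
G1 X2.16 Y9.76 E1.6058
G1 X-1.74 Y9.85 E1.7517
G1 X-5.37 Y8.43 E1.8976
G1 X-8.19 Y5.74 E2.0434
G1 X-9.76 Y2.16 E2.1897
G1 X-9.85 Y-1.74 E2.3357

At z = 1.05 mm: the cylinder: section is a regular 16-gon, circumradius r=10; the cone at (11.5, 4) is absent (z outside [8.5, 21.5]); the cube at (1, 10.5) is absent (z outside [6.5, 15.5]); the cube at (10, 12.5) is not intersected at this z (z outside [9, 13]); Subtracting the remaining from the first: none of the subtracted shapes is present at this height, so the r=10 cylinder is unchanged — 1 connected region; the cone at (-1, 7) does not reach this height (z outside [8.5, 22.5]); After the difference (first − rest): none of the subtracted shapes is present at this height, so the result so far is unchanged — 1 connected region; (rotated 10° about Z; rotation is an isometry so areas/perimeters/island counts are preserved). The outline is a single polygon with 16 vertices. Extrusion per mm of travel: 0.6 × 0.15 / (π × 0.875²) = 0.037418. Accumulating E over each segment gives final E = 2.3357.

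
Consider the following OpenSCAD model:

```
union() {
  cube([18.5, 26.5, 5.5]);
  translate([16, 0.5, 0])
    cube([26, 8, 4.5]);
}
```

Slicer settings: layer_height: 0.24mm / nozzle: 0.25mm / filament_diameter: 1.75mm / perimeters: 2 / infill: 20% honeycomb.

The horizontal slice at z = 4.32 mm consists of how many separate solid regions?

1

At z = 4.32 mm: the 18.5×26.5 cube contributes its full rectangle; the cube at (16, 0.5) is present — its section is the full 26×8 rectangle; Taking the union: the regions partially overlap (shared area 20.00 mm²), so overlapping operands fuse into one piece — 1 connected region. The result has 1 disconnected region.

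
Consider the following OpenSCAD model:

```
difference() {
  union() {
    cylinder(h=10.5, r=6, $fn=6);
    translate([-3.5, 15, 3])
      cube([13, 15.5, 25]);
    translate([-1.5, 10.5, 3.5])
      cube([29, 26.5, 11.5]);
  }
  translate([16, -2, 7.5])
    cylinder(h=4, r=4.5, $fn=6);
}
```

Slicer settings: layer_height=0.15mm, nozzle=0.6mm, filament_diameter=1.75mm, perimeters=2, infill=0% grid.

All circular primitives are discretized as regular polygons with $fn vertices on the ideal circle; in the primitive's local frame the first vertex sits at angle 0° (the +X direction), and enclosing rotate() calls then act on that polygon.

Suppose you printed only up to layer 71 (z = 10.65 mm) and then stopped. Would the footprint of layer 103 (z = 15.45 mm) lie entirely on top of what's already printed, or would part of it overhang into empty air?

Compare the two slices. At z = 10.65: the cylinder does not reach this height (z outside [0, 10.5]); the cube at (-3.5, 15) (footprint 13×15.5) is included at this height (area 201.50 mm²); the cube at (-1.5, 10.5) is present — its section is the full 29×26.5 rectangle (area 768.50 mm²); Taking the union: the regions partially overlap — summed areas 970.00 mm² minus the doubly-counted overlap 170.50 mm² gives 799.50 mm² — area = 799.50 mm²; the r=4.5 cylinder at (16, -2) gives a regular 6-gon of circumradius 4.5 (constant along its height) (area = (6/2)·4.500²·sin(360°/6) = 52.61 mm²); Taking the first minus the rest: starting from the result so far (799.50 mm²), the r=4.5 cylinder at (16, -2) misses the remaining region (no effect) — area = 799.50 mm². At z = 15.45: the cylinder is absent (z outside [0, 10.5]); the cube at (-3.5, 15) (footprint 13×15.5) is included at this height (area 201.50 mm²); the cube at (-1.5, 10.5) is absent (z outside [3.5, 15]); Merging all regions: only the 13×15.5 cube at (-3.5, 15) is present, so the union is just that shape — area = 201.50 mm²; the cylinder at (16, -2) is not intersected at this z (z outside [7.5, 11.5]); After the difference (first − rest): none of the subtracted shapes is present at this height, so that combined region is unchanged — area = 201.50 mm². Checking containment: the cross-section at z = 15.45 is a subset of the cross-section at z = 10.65.

entirely on top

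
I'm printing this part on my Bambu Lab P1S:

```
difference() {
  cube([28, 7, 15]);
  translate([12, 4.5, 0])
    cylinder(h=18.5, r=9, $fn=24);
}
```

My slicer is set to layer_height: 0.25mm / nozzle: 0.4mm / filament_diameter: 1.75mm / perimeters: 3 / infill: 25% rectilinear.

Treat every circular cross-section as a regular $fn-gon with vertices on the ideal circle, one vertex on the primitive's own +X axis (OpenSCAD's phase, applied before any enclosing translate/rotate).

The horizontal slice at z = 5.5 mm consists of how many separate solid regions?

2

At z = 5.5 mm: the 28×7 cube contributes its full rectangle; the r=9 cylinder at (12, 4.5) gives a regular 24-gon of circumradius 9 (constant along its height); After the difference (first − rest): starting from the 28×7 cube, the r=9 cylinder at (12, 4.5) partially overlaps it — only the 121.17 mm² overlap (of its 251.57 mm²) is removed, clipping the outline — 2 connected regions. The result has 2 disconnected regions.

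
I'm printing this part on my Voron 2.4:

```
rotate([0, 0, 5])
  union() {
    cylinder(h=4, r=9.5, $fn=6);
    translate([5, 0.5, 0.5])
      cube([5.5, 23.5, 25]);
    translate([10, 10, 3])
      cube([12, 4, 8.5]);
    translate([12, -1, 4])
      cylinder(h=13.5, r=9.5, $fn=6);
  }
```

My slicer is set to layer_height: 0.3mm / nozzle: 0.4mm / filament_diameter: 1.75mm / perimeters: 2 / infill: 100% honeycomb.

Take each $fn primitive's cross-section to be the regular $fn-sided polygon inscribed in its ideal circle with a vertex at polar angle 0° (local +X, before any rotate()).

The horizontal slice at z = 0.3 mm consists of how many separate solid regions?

1

At z = 0.3 mm: the cylinder: section is a regular 6-gon, circumradius r=9.5; the cube at (5, 0.5) is not intersected at this z (z outside [0.5, 25.5]); the cube at (10, 10) is not intersected at this z (z outside [3, 11.5]); the cylinder at (12, -1) does not reach this height (z outside [4, 17.5]); Combining (union): only the r=9.5 cylinder is present, so the union is just that shape — 1 connected region; (whole slice rotated 5° about Z — lengths, areas and connectivity unchanged). The result has 1 disconnected region.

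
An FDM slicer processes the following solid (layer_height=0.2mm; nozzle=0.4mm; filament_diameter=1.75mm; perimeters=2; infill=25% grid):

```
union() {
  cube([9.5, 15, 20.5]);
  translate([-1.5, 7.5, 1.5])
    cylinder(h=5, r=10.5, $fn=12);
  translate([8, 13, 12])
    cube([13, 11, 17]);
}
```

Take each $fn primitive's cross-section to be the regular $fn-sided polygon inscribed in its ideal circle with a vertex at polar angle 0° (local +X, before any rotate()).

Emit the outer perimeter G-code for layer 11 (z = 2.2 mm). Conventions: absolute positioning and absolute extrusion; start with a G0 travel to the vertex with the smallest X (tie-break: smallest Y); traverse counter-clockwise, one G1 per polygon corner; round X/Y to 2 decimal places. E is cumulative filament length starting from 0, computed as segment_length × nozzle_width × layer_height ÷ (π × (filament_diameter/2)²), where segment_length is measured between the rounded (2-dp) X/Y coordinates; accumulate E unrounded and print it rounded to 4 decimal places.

G0 X-12.00 Y7.50 Z2.20
G1 X-10.59 Y2.25 E0.1808
G1 X-6.75 Y-1.59 E0.3614
G1 X-1.50 Y-3.00 E0.5422
G1 X3.75 Y-1.59 E0.7230
G1 X5.34 Y0.00 E0.7978
G1 X9.50 Y0.00 E0.9362
G1 X9.50 Y15.00 E1.4351
G1 X5.34 Y15.00 E1.5734
G1 X3.75 Y16.59 E1.6482
G1 X-1.50 Y18.00 E1.8290
G1 X-6.75 Y16.59 E2.0098
G1 X-10.59 Y12.75 E2.1905
G1 X-12.00 Y7.50 E2.3713

At z = 2.2 mm: the 9.5×15 cube contributes its full rectangle; the cylinder at (-1.5, 7.5): section is a regular 12-gon, circumradius r=10.5; the cube at (8, 13) is not intersected at this z (z outside [12, 29]); Taking the union: the regions partially overlap (shared area 116.22 mm²), so overlapping operands fuse into one piece — 1 connected region. The outline is a single polygon with 13 vertices. Extrusion per mm of travel: 0.4 × 0.2 / (π × 0.875²) = 0.033260. Accumulating E over each segment gives final E = 2.3713.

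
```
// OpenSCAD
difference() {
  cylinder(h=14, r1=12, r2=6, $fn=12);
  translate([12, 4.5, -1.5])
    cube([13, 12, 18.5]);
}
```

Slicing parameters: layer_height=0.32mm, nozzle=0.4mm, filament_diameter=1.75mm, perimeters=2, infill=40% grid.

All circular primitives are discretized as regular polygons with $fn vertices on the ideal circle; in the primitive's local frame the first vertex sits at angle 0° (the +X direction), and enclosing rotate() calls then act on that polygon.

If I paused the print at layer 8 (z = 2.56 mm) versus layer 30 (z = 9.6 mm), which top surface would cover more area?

layer 8 (z = 2.56 mm)

Layer 8 (z = 2.56): the cone contributes a regular 12-gon of circumradius 10.903 (interpolated between r1=12 and r2=6 at t=0.183) (area = (12/2)·10.903²·sin(360°/12) = 356.62 mm²); the cube at (12, 4.5) (footprint 13×12) is included at this height (area 156.00 mm²); Taking the first minus the rest: starting from the cone (356.62 mm²), the 13×12 cube at (12, 4.5) misses the remaining region (no effect) — area = 356.62 mm². So its area = 356.62 mm². Layer 30 (z = 9.6): the cone contributes a regular 12-gon of circumradius 7.886 (interpolated between r1=12 and r2=6 at t=0.686) (area = (12/2)·7.886²·sin(360°/12) = 186.55 mm²); the cube at (12, 4.5) is present — its section is the full 13×12 rectangle (area 156.00 mm²); Taking the first minus the rest: starting from the cone (186.55 mm²), the 13×12 cube at (12, 4.5) misses the remaining region (no effect) — area = 186.55 mm². So its area = 186.55 mm². Layer 8 is larger (356.62 vs 186.55 mm²).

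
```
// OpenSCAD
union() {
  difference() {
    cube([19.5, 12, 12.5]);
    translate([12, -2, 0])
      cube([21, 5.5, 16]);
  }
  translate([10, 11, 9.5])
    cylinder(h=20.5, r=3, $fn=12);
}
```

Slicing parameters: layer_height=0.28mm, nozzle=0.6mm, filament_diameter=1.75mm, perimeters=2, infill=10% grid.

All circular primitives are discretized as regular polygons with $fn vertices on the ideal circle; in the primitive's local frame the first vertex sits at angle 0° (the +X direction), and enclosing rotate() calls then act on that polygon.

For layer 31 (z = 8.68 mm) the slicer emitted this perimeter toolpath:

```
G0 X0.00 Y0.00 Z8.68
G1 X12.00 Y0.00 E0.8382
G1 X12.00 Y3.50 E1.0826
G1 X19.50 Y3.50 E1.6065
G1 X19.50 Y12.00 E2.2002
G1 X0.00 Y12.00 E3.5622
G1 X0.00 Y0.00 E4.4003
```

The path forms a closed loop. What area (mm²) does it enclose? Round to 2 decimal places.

Apply the shoelace formula to the sequence of (X, Y) vertices; enclosed area = 207.75 mm².

207.75 mm²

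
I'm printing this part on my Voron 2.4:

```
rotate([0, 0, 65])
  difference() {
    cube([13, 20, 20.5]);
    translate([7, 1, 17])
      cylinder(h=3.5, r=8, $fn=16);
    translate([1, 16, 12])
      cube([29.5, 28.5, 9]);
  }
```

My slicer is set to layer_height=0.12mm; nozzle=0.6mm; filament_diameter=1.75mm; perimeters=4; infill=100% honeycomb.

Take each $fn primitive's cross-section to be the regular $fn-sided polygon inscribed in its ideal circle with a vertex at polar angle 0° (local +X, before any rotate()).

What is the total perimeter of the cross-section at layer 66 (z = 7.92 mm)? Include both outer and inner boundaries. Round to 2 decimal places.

At z = 7.92 mm: the cube is present — its section is the full 13×20 rectangle (perimeter 66.00 mm); the cylinder at (7, 1) does not reach this height (z outside [17, 20.5]); the cube at (1, 16) is absent (z outside [12, 21]); Taking the first minus the rest: none of the subtracted shapes is present at this height, so the 13×20 cube is unchanged — boundary = 66.00 mm; (whole slice rotated 65° about Z — lengths, areas and connectivity unchanged). Overall, the cross-section is a single solid region. Total boundary length (outer) = 66.00 mm.

66.00 mm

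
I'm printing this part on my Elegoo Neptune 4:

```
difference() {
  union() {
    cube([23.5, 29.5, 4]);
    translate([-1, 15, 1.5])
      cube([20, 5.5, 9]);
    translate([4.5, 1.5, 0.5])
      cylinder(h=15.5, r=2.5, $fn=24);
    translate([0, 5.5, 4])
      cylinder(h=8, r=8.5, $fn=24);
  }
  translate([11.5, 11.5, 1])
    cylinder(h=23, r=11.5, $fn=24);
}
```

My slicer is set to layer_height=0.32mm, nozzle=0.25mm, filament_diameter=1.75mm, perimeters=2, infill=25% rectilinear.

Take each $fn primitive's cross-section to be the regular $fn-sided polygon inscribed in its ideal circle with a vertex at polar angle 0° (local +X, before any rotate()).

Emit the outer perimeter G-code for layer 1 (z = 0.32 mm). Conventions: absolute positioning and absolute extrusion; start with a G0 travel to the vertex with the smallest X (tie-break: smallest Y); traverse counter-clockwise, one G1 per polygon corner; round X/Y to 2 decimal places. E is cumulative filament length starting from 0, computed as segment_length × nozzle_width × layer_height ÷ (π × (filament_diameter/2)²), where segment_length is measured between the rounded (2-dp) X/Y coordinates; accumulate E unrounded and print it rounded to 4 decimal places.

G0 X0.00 Y0.00 Z0.32
G1 X23.50 Y0.00 E0.7816
G1 X23.50 Y29.50 E1.7628
G1 X0.00 Y29.50 E2.5444
G1 X0.00 Y0.00 E3.5256

At z = 0.32 mm: the cube (footprint 23.5×29.5) is included at this height; the cube at (-1, 15) is absent (z outside [1.5, 10.5]); the cylinder at (4.5, 1.5) does not reach this height (z outside [0.5, 16]); the cylinder at (0, 5.5) is absent (z outside [4, 12]); Taking the union: only the 23.5×29.5 cube is present, so the union is just that shape — 1 connected region; the cylinder at (11.5, 11.5) does not reach this height (z outside [1, 24]); After the difference (first − rest): none of the subtracted shapes is present at this height, so the result so far is unchanged — 1 connected region. The outline is a single polygon with 4 vertices. Extrusion per mm of travel: 0.25 × 0.32 / (π × 0.875²) = 0.033260. Accumulating E over each segment gives final E = 3.5256.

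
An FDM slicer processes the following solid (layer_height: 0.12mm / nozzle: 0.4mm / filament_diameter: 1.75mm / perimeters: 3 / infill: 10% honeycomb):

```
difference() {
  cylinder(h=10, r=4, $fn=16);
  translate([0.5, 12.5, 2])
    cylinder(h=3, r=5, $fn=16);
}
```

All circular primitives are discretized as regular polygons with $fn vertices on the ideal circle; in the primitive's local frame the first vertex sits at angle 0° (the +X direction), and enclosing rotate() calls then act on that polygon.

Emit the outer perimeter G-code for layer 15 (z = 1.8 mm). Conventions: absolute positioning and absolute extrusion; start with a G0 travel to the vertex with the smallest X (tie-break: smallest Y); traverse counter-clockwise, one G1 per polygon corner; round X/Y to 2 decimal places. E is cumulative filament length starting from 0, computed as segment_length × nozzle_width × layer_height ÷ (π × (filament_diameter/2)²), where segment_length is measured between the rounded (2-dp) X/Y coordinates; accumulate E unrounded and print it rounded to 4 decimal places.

At z = 1.8 mm: the cylinder: section is a regular 16-gon, circumradius r=4; the cylinder at (0.5, 12.5) does not reach this height (z outside [2, 5]); Subtracting the remaining from the first: none of the subtracted shapes is present at this height, so the r=4 cylinder is unchanged — 1 connected region. The outline is a single polygon with 16 vertices. Extrusion per mm of travel: 0.4 × 0.12 / (π × 0.875²) = 0.019956. Accumulating E over each segment gives final E = 0.4986.

G0 X-4.00 Y0.00 Z1.80
G1 X-3.70 Y-1.53 E0.0311
G1 X-2.83 Y-2.83 E0.0623
G1 X-1.53 Y-3.70 E0.0935
G1 X0.00 Y-4.00 E0.1247
G1 X1.53 Y-3.70 E0.1558
G1 X2.83 Y-2.83 E0.1870
G1 X3.70 Y-1.53 E0.2182
G1 X4.00 Y0.00 E0.2493
G1 X3.70 Y1.53 E0.2804
G1 X2.83 Y2.83 E0.3117
G1 X1.53 Y3.70 E0.3429
G1 X0.00 Y4.00 E0.3740
G1 X-1.53 Y3.70 E0.4051
G1 X-2.83 Y2.83 E0.4363
G1 X-3.70 Y1.53 E0.4675
G1 X-4.00 Y0.00 E0.4986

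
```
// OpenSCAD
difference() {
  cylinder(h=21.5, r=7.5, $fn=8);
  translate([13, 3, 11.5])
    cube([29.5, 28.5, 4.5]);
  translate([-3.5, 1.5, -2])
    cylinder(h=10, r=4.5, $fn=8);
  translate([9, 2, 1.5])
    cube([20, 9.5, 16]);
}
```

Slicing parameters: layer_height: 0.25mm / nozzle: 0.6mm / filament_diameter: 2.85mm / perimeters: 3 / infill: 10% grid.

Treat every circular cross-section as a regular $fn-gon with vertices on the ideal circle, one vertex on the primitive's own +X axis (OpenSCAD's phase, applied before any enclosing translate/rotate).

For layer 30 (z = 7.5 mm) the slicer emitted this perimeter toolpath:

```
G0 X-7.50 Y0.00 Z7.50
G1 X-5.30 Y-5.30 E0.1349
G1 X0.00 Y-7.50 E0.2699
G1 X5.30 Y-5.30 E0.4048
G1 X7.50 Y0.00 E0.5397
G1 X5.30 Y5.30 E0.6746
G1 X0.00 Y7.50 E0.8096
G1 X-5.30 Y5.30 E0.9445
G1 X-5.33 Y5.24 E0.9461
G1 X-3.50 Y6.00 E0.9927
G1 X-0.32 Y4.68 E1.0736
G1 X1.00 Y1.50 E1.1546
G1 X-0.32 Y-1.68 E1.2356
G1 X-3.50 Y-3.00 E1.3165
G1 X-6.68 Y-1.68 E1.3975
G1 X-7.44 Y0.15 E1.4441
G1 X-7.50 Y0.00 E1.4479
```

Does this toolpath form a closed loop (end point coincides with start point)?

Start point (G0): (-7.50, 0.00). End point (last G1): the path returns to the start — closed.

yes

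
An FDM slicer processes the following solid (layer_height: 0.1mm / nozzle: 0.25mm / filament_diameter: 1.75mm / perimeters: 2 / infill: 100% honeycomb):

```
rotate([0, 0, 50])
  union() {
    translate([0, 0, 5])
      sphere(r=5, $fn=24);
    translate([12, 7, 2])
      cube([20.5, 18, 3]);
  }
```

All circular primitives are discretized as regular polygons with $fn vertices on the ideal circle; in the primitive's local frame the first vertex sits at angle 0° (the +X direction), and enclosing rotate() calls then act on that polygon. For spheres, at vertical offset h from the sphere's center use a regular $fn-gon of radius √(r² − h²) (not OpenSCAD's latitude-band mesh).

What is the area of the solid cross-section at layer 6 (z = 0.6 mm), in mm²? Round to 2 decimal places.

17.52 mm²

At z = 0.6 mm: the r=5 sphere contributes a regular 24-gon of circumradius √(5²−4.4²) = 2.375 (area = (24/2)·2.375²·sin(360°/24) = 17.52 mm²); the cube at (12, 7) is not intersected at this z (z outside [2, 5]); Taking the union: only the r=5 sphere is present, so the union is just that shape — area = 17.52 mm²; (whole slice rotated 50° about Z — lengths, areas and connectivity unchanged). Overall, the cross-section is a single solid region. Net area = 17.52 mm².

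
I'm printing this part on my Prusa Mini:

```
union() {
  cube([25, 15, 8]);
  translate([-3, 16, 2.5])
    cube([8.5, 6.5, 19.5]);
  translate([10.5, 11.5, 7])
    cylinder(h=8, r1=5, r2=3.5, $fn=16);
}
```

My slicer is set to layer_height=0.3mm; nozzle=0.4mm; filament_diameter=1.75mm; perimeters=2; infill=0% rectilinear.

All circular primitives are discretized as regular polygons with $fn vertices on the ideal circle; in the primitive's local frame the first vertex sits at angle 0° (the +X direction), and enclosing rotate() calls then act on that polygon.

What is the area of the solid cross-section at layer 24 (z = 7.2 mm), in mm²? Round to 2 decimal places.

436.85 mm²

At z = 7.2 mm: the cube (footprint 25×15) is included at this height (area 375.00 mm²); the cube at (-3, 16) (footprint 8.5×6.5) is included at this height (area 55.25 mm²); the cone at (10.5, 11.5): at t=0.025 of its height the radius interpolates to r₁+(r₂−r₁)t = 4.963, giving a regular 16-gon of that circumradius (area = (16/2)·4.963²·sin(360°/16) = 75.39 mm²); Merging all regions: the regions partially overlap — summed areas 505.64 mm² minus the doubly-counted overlap 68.79 mm² gives 436.85 mm² — area = 436.85 mm². Overall, the cross-section has 2 separate islands. Net area = 436.85 mm².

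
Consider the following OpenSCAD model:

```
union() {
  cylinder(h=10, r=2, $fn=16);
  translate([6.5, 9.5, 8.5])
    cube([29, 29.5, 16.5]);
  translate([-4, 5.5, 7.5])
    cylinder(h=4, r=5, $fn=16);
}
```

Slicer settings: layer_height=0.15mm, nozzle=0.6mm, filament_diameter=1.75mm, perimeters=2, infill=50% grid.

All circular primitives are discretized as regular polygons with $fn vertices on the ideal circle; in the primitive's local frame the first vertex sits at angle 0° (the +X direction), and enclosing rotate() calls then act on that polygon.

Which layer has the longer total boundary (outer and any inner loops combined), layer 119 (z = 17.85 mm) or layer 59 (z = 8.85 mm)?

Layer 119 (z = 17.85): the cylinder does not reach this height (z outside [0, 10]); the cube at (6.5, 9.5) (footprint 29×29.5) is included at this height (perimeter 117.00 mm); the cylinder at (-4, 5.5) is absent (z outside [7.5, 11.5]); Merging all regions: only the 29×29.5 cube at (6.5, 9.5) is present, so the union is just that shape — boundary = 117.00 mm. So its perimeter = 117.00 mm. Layer 59 (z = 8.85): the cylinder: section is a regular 16-gon, circumradius r=2 (perimeter = 2·16·2.000·sin(180°/16) = 12.49 mm); the cube at (6.5, 9.5) (footprint 29×29.5) is included at this height (perimeter 117.00 mm); the r=5 cylinder at (-4, 5.5) gives a regular 16-gon of circumradius 5 (constant along its height) (perimeter = 2·16·5.000·sin(180°/16) = 31.21 mm); Merging all regions: the regions partially overlap (shared area 0.07 mm²), so the edge portions inside another operand are dropped and the merged outline is re-measured after clipping — boundary = 158.43 mm. So its perimeter = 158.43 mm. Layer 59 is larger (158.43 vs 117.00 mm).

layer 59 (z = 8.85 mm)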